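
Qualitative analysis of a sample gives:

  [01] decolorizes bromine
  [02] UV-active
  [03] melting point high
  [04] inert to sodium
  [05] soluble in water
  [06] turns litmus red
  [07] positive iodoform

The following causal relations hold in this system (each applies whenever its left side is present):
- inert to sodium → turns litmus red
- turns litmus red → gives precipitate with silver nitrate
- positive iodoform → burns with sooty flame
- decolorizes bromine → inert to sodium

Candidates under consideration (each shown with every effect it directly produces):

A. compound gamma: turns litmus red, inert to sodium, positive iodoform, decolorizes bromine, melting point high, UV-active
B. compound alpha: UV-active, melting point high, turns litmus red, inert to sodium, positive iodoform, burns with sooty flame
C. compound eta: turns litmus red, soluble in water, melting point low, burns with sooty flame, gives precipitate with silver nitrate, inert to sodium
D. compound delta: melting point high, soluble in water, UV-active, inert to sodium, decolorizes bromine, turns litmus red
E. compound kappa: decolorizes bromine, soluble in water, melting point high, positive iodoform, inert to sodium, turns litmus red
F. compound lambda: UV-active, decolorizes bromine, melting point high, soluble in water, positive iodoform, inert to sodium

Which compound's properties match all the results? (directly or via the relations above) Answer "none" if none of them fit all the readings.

F

Testing each hypothesis:
(A) compound gamma — does not account for soluble in water
(B) compound alpha — does not account for decolorizes bromine, soluble in water
(C) compound eta — decolorizes bromine miss; UV-active miss; melting point high miss; inert to sodium match; soluble in water match; turns litmus red match; positive iodoform miss
(D) compound delta — decolorizes bromine match; UV-active match; melting point high match; inert to sodium match; soluble in water match; turns litmus red match; positive iodoform miss
(E) compound kappa — decolorizes bromine match; UV-active miss; melting point high match; inert to sodium match; soluble in water match; turns litmus red match; positive iodoform match
(F) compound lambda — decolorizes bromine match; UV-active match; melting point high match; inert to sodium match; soluble in water match; turns litmus red match (by inert to sodium → turns litmus red); positive iodoform match
(F) alone accounts for all the evidence.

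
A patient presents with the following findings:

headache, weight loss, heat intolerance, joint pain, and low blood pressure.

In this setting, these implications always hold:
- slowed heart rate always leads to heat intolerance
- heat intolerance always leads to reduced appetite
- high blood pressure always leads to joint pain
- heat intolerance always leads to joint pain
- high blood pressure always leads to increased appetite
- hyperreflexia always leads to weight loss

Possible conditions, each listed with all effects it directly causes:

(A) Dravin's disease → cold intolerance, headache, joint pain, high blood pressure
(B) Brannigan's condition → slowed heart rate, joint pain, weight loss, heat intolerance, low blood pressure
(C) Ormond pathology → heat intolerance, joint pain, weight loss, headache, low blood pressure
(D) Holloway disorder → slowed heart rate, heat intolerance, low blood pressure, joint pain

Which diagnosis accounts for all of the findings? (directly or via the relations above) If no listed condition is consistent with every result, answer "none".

C

Per-candidate check:
(A) Dravin's disease — headache yes; weight loss NO; heat intolerance NO; joint pain yes; low blood pressure NO
(B) Brannigan's condition — does not account for headache
(C) Ormond pathology — accounts for every observation
(D) Holloway disorder — headache NO; weight loss NO; heat intolerance yes; joint pain yes; low blood pressure yes
Only (C) is consistent with every observation.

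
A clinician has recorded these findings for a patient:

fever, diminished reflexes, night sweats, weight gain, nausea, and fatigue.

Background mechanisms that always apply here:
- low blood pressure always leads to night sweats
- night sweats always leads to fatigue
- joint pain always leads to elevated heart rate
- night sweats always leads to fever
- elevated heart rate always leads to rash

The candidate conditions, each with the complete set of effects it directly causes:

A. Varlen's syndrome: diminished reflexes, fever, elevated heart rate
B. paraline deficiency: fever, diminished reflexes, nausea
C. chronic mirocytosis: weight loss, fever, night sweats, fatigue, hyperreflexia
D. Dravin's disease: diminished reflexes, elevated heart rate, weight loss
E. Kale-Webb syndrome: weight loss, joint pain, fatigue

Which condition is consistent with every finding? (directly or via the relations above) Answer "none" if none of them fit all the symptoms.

Checking each candidate against the observations:
(A) Varlen's syndrome — fever ✓; diminished reflexes ✓; night sweats ✗; weight gain ✗; nausea ✗; fatigue ✗
(B) paraline deficiency — fever ✓; diminished reflexes ✓; night sweats ✗; weight gain ✗; nausea ✓; fatigue ✗
(C) chronic mirocytosis — fever ✓; diminished reflexes ✗; night sweats ✓; weight gain ✗; nausea ✗; fatigue ✓
(D) Dravin's disease — fails on fever, night sweats, weight gain, nausea, fatigue (predicts weight loss, not weight gain)
(E) Kale-Webb syndrome — fever ✗; diminished reflexes ✗; night sweats ✗; weight gain ✗; nausea ✗; fatigue ✓
None of the listed candidates fits everything.

none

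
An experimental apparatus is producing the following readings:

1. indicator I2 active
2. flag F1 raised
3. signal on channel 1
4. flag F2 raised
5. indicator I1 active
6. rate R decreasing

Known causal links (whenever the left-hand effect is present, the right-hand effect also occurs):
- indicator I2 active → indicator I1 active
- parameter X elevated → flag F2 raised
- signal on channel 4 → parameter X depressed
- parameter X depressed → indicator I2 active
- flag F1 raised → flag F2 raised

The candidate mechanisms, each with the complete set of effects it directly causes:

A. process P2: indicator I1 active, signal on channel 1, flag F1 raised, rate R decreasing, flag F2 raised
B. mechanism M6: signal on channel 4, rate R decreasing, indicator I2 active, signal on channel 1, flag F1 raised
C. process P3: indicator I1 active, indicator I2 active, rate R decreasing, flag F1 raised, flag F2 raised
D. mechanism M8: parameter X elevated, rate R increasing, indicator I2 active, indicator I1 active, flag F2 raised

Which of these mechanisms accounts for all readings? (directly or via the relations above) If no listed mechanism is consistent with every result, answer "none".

B

Per-candidate check:
(A) process P2 — indicator I2 active ✗; flag F1 raised ✓; signal on channel 1 ✓; flag F2 raised ✓; indicator I1 active ✓; rate R decreasing ✓
(B) mechanism M6 — indicator I2 active ✓; flag F1 raised ✓; signal on channel 1 ✓; flag F2 raised ✓ (through flag F1 raised → flag F2 raised); indicator I1 active ✓ (through indicator I2 active → indicator I1 active); rate R decreasing ✓
(C) process P3 — indicator I2 active ✓; flag F1 raised ✓; signal on channel 1 ✗; flag F2 raised ✓; indicator I1 active ✓; rate R decreasing ✓
(D) mechanism M8 — indicator I2 active ✓; flag F1 raised ✗; signal on channel 1 ✗; flag F2 raised ✓; indicator I1 active ✓; rate R decreasing ✗
(B) is the only candidate with no mismatches.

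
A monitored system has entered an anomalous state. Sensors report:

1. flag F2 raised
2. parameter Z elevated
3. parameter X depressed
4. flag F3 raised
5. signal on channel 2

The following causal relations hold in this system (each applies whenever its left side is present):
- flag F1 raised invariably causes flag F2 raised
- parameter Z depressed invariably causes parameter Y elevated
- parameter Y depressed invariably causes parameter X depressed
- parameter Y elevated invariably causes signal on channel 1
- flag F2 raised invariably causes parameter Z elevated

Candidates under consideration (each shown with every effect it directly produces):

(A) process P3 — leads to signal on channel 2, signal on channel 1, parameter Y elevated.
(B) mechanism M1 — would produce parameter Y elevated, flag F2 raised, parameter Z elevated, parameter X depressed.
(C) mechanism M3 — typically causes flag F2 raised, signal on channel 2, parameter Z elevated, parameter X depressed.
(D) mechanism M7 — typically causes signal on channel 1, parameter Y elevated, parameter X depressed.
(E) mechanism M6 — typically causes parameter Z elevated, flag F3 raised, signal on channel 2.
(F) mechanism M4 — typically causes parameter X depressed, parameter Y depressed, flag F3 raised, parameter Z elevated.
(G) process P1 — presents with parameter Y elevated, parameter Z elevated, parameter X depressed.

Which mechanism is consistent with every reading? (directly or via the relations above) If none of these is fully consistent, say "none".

Checking each candidate against the observations:
(A) process P3 — does not account for flag F2 raised, parameter Z elevated, parameter X depressed, flag F3 raised
(B) mechanism M1 — flag F2 raised +; parameter Z elevated +; parameter X depressed +; flag F3 raised -; signal on channel 2 -
(C) mechanism M3 — does not account for flag F3 raised
(D) mechanism M7 — flag F2 raised -; parameter Z elevated -; parameter X depressed +; flag F3 raised -; signal on channel 2 -
(E) mechanism M6 — flag F2 raised -; parameter Z elevated +; parameter X depressed -; flag F3 raised +; signal on channel 2 +
(F) mechanism M4 — flag F2 raised -; parameter Z elevated +; parameter X depressed +; flag F3 raised +; signal on channel 2 -
(G) process P1 — does not account for flag F2 raised, flag F3 raised, signal on channel 2
Every candidate fails on at least one observation.

none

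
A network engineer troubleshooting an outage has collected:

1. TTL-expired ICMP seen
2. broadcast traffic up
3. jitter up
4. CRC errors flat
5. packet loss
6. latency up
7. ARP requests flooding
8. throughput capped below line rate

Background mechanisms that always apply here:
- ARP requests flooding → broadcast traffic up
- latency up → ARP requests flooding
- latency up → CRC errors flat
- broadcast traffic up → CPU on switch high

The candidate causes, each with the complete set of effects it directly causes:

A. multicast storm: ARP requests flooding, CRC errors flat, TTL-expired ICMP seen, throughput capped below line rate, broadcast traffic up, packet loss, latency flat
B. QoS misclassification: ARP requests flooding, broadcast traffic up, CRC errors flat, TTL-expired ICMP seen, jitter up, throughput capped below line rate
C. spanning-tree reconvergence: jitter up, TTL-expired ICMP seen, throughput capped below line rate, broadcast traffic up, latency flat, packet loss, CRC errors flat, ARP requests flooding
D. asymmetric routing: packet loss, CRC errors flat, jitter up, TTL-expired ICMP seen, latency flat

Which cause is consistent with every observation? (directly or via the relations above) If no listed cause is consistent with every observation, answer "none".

Checking each candidate against the observations:
(A) multicast storm — TTL-expired ICMP seen yes; broadcast traffic up yes; jitter up NO; CRC errors flat yes; packet loss yes; latency up NO; ARP requests flooding yes; throughput capped below line rate yes
(B) QoS misclassification — does not account for packet loss, latency up
(C) spanning-tree reconvergence — TTL-expired ICMP seen yes; broadcast traffic up yes; jitter up yes; CRC errors flat yes; packet loss yes; latency up NO; ARP requests flooding yes; throughput capped below line rate yes
(D) asymmetric routing — TTL-expired ICMP seen yes; broadcast traffic up NO; jitter up yes; CRC errors flat yes; packet loss yes; latency up NO; ARP requests flooding NO; throughput capped below line rate NO
No candidate is consistent with all observations.

none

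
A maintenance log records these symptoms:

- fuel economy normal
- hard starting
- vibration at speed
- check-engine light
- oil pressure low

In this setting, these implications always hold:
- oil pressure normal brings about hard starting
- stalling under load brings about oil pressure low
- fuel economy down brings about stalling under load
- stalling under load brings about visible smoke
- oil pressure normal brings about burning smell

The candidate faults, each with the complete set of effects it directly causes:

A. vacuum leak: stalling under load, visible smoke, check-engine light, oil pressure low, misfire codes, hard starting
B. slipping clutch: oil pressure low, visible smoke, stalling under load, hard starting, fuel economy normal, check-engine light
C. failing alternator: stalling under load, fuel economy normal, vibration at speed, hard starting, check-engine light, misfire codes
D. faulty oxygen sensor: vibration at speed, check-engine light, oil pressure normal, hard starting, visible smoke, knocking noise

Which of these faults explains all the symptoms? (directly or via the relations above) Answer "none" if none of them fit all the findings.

C

Testing each hypothesis:
(A) vacuum leak — does not account for fuel economy normal, vibration at speed
(B) slipping clutch — does not account for vibration at speed
(C) failing alternator — accounts for every observation (oil pressure low through stalling under load → oil pressure low)
(D) faulty oxygen sensor — fuel economy normal miss; hard starting match; vibration at speed match; check-engine light match; oil pressure low miss
(C) alone accounts for all the evidence.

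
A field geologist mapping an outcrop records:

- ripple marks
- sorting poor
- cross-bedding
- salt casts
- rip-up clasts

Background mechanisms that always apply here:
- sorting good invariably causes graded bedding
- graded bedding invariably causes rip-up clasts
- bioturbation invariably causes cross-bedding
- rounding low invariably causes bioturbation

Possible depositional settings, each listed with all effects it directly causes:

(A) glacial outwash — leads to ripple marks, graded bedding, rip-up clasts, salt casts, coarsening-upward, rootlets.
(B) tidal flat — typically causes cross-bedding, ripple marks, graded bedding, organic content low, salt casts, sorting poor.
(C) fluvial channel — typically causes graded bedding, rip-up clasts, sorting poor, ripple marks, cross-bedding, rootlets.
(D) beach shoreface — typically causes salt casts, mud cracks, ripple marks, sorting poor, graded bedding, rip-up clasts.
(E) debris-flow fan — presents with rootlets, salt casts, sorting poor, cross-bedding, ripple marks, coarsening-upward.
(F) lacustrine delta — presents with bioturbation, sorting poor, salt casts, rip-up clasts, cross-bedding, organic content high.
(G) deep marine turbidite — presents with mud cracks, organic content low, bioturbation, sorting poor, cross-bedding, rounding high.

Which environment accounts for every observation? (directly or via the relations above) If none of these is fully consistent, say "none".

B

Checking each candidate against the observations:
(A) glacial outwash — does not account for sorting poor, cross-bedding
(B) tidal flat — ripple marks yes; sorting poor yes; cross-bedding yes; salt casts yes; rip-up clasts yes (via graded bedding → rip-up clasts)
(C) fluvial channel — does not account for salt casts
(D) beach shoreface — does not account for cross-bedding
(E) debris-flow fan — does not account for rip-up clasts
(F) lacustrine delta — ripple marks NO; sorting poor yes; cross-bedding yes; salt casts yes; rip-up clasts yes
(G) deep marine turbidite — does not account for ripple marks, salt casts, rip-up clasts
(B) is the only candidate with no mismatches.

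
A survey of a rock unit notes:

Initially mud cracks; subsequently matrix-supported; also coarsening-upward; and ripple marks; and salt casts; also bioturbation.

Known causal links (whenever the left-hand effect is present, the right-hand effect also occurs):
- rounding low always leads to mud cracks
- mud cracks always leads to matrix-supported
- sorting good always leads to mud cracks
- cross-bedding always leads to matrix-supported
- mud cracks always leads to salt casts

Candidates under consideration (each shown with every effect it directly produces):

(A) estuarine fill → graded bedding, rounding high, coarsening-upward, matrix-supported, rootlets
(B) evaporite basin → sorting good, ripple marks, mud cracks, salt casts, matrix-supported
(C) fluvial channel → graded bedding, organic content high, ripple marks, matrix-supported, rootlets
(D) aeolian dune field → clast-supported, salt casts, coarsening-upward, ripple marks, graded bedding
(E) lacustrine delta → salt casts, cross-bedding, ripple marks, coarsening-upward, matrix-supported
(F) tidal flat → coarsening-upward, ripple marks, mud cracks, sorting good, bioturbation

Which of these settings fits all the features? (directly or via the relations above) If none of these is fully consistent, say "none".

F

Per-candidate check:
(A) estuarine fill — does not account for mud cracks, ripple marks, salt casts, bioturbation
(B) evaporite basin — does not account for coarsening-upward, bioturbation
(C) fluvial channel — mud cracks miss; matrix-supported match; coarsening-upward miss; ripple marks match; salt casts miss; bioturbation miss
(D) aeolian dune field — mud cracks miss; matrix-supported miss; coarsening-upward match; ripple marks match; salt casts match; bioturbation miss
(E) lacustrine delta — does not account for mud cracks, bioturbation
(F) tidal flat — mud cracks match; matrix-supported match (via mud cracks → matrix-supported); coarsening-upward match; ripple marks match; salt casts match (via mud cracks → salt casts); bioturbation match
Only (F) is consistent with every observation.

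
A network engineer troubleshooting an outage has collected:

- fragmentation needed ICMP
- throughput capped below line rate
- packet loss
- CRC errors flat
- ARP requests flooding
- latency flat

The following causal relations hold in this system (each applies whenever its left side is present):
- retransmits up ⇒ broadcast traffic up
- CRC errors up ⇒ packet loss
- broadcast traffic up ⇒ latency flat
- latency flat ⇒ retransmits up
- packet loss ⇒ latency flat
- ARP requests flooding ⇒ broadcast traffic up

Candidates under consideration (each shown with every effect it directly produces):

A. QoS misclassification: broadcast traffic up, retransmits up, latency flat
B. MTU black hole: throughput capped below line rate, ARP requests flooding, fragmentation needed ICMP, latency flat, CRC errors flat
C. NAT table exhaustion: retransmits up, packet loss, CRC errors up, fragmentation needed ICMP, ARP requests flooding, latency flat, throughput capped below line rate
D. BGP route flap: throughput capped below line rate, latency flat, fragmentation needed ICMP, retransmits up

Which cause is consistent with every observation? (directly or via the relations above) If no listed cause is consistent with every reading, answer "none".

Checking each candidate against the observations:
(A) QoS misclassification — does not account for fragmentation needed ICMP, throughput capped below line rate, packet loss, CRC errors flat, ARP requests flooding
(B) MTU black hole — does not account for packet loss
(C) NAT table exhaustion — fails on CRC errors flat (predicts CRC errors up, not CRC errors flat)
(D) BGP route flap — does not account for packet loss, CRC errors flat, ARP requests flooding
No candidate is consistent with all observations.

none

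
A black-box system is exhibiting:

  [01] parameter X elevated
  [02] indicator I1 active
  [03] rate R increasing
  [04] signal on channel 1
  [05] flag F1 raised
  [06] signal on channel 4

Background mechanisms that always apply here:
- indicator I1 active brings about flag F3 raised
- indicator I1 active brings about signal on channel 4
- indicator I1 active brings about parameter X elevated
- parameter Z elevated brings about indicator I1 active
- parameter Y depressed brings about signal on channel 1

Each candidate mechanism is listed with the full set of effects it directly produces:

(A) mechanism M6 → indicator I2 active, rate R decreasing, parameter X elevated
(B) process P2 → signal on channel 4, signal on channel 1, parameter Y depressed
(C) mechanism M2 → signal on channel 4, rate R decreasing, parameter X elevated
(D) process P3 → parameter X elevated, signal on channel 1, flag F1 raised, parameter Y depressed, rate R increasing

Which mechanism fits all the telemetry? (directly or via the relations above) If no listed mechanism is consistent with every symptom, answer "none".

none

Per-candidate check:
(A) mechanism M6 — parameter X elevated +; indicator I1 active -; rate R increasing -; signal on channel 1 -; flag F1 raised -; signal on channel 4 -
(B) process P2 — parameter X elevated -; indicator I1 active -; rate R increasing -; signal on channel 1 +; flag F1 raised -; signal on channel 4 +
(C) mechanism M2 — parameter X elevated +; indicator I1 active -; rate R increasing -; signal on channel 1 -; flag F1 raised -; signal on channel 4 +
(D) process P3 — does not account for indicator I1 active, signal on channel 4
No candidate is consistent with all observations.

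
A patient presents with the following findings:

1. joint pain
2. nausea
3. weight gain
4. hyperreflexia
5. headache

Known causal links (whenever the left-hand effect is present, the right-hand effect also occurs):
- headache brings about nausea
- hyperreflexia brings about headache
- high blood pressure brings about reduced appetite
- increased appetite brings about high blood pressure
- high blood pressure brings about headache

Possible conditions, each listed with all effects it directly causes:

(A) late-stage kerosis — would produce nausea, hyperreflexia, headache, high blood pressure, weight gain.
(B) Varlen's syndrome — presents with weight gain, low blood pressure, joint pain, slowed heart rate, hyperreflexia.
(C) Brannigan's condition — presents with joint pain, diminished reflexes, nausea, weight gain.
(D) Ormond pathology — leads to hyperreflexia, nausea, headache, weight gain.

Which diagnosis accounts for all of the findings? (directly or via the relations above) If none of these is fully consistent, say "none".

Checking each candidate against the observations:
(A) late-stage kerosis — joint pain -; nausea +; weight gain +; hyperreflexia +; headache +
(B) Varlen's syndrome — accounts for every observation (nausea through hyperreflexia → headache → nausea)
(C) Brannigan's condition — joint pain +; nausea +; weight gain +; hyperreflexia -; headache -
(D) Ormond pathology — joint pain -; nausea +; weight gain +; hyperreflexia +; headache +
Only (B) is consistent with every observation.

B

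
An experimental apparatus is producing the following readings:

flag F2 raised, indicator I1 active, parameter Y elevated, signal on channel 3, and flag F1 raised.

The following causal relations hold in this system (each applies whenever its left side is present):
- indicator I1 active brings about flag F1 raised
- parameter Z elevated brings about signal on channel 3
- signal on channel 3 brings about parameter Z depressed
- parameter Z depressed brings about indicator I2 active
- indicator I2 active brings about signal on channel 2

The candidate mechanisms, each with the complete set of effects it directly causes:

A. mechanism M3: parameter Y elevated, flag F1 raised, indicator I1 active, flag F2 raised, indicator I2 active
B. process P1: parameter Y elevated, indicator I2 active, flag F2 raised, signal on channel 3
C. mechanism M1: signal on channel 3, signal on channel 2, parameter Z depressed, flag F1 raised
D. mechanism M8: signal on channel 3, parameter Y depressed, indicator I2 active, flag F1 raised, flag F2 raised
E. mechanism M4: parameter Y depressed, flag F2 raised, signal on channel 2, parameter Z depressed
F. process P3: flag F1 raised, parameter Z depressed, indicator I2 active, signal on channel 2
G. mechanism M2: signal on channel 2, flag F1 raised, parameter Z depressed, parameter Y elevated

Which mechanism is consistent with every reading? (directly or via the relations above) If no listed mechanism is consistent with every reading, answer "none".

none

Testing each hypothesis:
(A) mechanism M3 — does not account for signal on channel 3
(B) process P1 — flag F2 raised match; indicator I1 active miss; parameter Y elevated match; signal on channel 3 match; flag F1 raised miss
(C) mechanism M1 — does not account for flag F2 raised, indicator I1 active, parameter Y elevated
(D) mechanism M8 — flag F2 raised match; indicator I1 active miss; parameter Y elevated miss; signal on channel 3 match; flag F1 raised match
(E) mechanism M4 — flag F2 raised match; indicator I1 active miss; parameter Y elevated miss; signal on channel 3 miss; flag F1 raised miss
(F) process P3 — does not account for flag F2 raised, indicator I1 active, parameter Y elevated, signal on channel 3
(G) mechanism M2 — flag F2 raised miss; indicator I1 active miss; parameter Y elevated match; signal on channel 3 miss; flag F1 raised match
No candidate is consistent with all observations.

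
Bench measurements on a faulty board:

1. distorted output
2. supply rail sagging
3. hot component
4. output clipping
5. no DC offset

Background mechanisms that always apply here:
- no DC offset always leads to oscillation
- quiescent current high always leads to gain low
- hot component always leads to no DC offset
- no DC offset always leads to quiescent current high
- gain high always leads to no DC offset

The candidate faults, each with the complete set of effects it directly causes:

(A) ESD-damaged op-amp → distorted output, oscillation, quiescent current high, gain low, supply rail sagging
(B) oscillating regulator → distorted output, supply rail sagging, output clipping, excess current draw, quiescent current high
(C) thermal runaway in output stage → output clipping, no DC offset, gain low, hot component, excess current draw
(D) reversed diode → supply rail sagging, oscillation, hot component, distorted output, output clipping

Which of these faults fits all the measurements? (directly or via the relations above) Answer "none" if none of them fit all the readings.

D

Per-candidate check:
(A) ESD-damaged op-amp — does not account for hot component, output clipping, no DC offset
(B) oscillating regulator — distorted output ✓; supply rail sagging ✓; hot component ✗; output clipping ✓; no DC offset ✗
(C) thermal runaway in output stage — distorted output ✗; supply rail sagging ✗; hot component ✓; output clipping ✓; no DC offset ✓
(D) reversed diode — distorted output ✓; supply rail sagging ✓; hot component ✓; output clipping ✓; no DC offset ✓ (by hot component → no DC offset)
Only (D) is consistent with every observation.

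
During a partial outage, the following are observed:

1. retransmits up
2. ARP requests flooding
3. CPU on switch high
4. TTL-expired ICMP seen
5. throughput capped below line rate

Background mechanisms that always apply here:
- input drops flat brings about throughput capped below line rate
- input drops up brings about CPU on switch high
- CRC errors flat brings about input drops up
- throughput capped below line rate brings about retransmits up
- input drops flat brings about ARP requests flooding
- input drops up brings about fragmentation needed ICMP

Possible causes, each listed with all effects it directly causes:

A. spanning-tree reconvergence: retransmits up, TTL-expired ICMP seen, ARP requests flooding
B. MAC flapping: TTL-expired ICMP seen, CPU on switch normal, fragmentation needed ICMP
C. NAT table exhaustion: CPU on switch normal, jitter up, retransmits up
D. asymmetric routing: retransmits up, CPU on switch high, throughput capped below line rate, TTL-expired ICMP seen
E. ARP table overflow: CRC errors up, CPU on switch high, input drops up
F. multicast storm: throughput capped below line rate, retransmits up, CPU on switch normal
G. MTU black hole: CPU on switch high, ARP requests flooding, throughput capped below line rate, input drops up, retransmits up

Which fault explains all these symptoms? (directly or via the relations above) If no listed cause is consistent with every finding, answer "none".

none

Checking each candidate against the observations:
(A) spanning-tree reconvergence — retransmits up ✓; ARP requests flooding ✓; CPU on switch high ✗; TTL-expired ICMP seen ✓; throughput capped below line rate ✗
(B) MAC flapping — retransmits up ✗; ARP requests flooding ✗; CPU on switch high ✗; TTL-expired ICMP seen ✓; throughput capped below line rate ✗
(C) NAT table exhaustion — fails on ARP requests flooding, CPU on switch high, TTL-expired ICMP seen, throughput capped below line rate (predicts CPU on switch normal, not CPU on switch high)
(D) asymmetric routing — retransmits up ✓; ARP requests flooding ✗; CPU on switch high ✓; TTL-expired ICMP seen ✓; throughput capped below line rate ✓
(E) ARP table overflow — does not account for retransmits up, ARP requests flooding, TTL-expired ICMP seen, throughput capped below line rate
(F) multicast storm — retransmits up ✓; ARP requests flooding ✗; CPU on switch high ✗; TTL-expired ICMP seen ✗; throughput capped below line rate ✓
(G) MTU black hole — retransmits up ✓; ARP requests flooding ✓; CPU on switch high ✓; TTL-expired ICMP seen ✗; throughput capped below line rate ✓
Every candidate fails on at least one observation.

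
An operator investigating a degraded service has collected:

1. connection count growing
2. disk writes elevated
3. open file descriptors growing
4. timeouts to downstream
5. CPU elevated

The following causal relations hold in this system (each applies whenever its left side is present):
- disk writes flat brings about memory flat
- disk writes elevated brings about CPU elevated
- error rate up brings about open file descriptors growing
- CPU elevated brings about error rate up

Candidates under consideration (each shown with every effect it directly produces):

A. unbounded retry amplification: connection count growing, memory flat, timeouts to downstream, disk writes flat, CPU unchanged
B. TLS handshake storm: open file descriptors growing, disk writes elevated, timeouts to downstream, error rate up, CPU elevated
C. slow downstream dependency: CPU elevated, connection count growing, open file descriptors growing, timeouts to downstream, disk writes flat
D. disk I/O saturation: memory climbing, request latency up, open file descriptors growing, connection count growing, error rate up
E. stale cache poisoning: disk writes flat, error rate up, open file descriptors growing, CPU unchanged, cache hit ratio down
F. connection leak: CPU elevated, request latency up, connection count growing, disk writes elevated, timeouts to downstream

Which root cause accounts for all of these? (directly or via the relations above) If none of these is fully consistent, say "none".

Checking each candidate against the observations:
(A) unbounded retry amplification — connection count growing +; disk writes elevated -; open file descriptors growing -; timeouts to downstream +; CPU elevated -
(B) TLS handshake storm — connection count growing -; disk writes elevated +; open file descriptors growing +; timeouts to downstream +; CPU elevated +
(C) slow downstream dependency — connection count growing +; disk writes elevated -; open file descriptors growing +; timeouts to downstream +; CPU elevated +
(D) disk I/O saturation — does not account for disk writes elevated, timeouts to downstream, CPU elevated
(E) stale cache poisoning — fails on connection count growing, disk writes elevated, timeouts to downstream, CPU elevated (predicts disk writes flat, not disk writes elevated; predicts CPU unchanged, not CPU elevated)
(F) connection leak — accounts for every observation (open file descriptors growing by CPU elevated → error rate up → open file descriptors growing)
(F) is the only candidate with no mismatches.

F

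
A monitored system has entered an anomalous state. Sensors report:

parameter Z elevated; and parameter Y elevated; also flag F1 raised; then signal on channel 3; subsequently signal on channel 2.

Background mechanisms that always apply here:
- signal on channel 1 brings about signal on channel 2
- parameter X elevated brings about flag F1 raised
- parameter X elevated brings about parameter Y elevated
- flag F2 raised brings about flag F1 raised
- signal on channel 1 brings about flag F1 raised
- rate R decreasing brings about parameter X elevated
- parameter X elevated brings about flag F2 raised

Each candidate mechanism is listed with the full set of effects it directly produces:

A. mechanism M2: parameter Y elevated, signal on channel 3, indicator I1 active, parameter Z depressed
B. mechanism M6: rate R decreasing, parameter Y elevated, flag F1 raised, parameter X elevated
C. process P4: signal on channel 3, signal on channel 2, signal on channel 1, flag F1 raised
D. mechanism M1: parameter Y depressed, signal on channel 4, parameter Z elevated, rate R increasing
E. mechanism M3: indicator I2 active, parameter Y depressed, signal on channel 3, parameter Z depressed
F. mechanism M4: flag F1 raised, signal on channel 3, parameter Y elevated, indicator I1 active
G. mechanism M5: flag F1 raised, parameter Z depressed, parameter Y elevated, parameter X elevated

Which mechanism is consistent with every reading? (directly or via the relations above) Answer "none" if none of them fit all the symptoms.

none

Testing each hypothesis:
(A) mechanism M2 — fails on parameter Z elevated, flag F1 raised, signal on channel 2 (predicts parameter Z depressed, not parameter Z elevated)
(B) mechanism M6 — parameter Z elevated -; parameter Y elevated +; flag F1 raised +; signal on channel 3 -; signal on channel 2 -
(C) process P4 — does not account for parameter Z elevated, parameter Y elevated
(D) mechanism M1 — fails on parameter Y elevated, flag F1 raised, signal on channel 3, signal on channel 2 (predicts parameter Y depressed, not parameter Y elevated)
(E) mechanism M3 — parameter Z elevated -; parameter Y elevated -; flag F1 raised -; signal on channel 3 +; signal on channel 2 -
(F) mechanism M4 — parameter Z elevated -; parameter Y elevated +; flag F1 raised +; signal on channel 3 +; signal on channel 2 -
(G) mechanism M5 — parameter Z elevated -; parameter Y elevated +; flag F1 raised +; signal on channel 3 -; signal on channel 2 -
Every candidate fails on at least one observation.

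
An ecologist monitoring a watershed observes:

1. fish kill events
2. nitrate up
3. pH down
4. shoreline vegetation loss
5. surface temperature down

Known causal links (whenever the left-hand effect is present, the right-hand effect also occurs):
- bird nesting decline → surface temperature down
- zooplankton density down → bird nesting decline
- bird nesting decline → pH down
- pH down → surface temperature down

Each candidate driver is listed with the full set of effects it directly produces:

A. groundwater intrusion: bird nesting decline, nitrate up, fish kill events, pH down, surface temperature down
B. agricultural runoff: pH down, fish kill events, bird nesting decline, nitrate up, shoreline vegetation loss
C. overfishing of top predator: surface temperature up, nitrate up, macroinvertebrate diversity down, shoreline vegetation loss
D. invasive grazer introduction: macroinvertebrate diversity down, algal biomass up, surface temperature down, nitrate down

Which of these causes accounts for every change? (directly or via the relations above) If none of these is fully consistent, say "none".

Per-candidate check:
(A) groundwater intrusion — does not account for shoreline vegetation loss
(B) agricultural runoff — accounts for every observation (surface temperature down through bird nesting decline → surface temperature down)
(C) overfishing of top predator — fish kill events NO; nitrate up yes; pH down NO; shoreline vegetation loss yes; surface temperature down NO
(D) invasive grazer introduction — fails on fish kill events, nitrate up, pH down, shoreline vegetation loss (predicts nitrate down, not nitrate up)
Only (B) is consistent with every observation.

B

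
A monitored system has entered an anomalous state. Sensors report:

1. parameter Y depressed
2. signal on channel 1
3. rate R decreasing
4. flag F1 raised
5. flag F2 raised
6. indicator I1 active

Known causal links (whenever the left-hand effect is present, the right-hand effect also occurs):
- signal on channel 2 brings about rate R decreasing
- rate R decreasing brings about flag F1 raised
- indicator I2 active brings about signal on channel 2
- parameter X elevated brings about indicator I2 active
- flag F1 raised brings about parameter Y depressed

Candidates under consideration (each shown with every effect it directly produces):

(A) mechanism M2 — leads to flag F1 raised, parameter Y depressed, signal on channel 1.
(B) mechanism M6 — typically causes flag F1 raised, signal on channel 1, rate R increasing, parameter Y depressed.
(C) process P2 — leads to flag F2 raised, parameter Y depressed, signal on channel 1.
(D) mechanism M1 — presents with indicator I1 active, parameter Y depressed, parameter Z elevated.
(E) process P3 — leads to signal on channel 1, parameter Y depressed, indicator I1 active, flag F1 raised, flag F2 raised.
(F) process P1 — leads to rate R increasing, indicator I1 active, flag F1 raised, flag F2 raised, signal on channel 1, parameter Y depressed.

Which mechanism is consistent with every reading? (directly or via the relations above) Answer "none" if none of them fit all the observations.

For each candidate, compare predicted effects to what was observed:
(A) mechanism M2 — parameter Y depressed ✓; signal on channel 1 ✓; rate R decreasing ✗; flag F1 raised ✓; flag F2 raised ✗; indicator I1 active ✗
(B) mechanism M6 — parameter Y depressed ✓; signal on channel 1 ✓; rate R decreasing ✗; flag F1 raised ✓; flag F2 raised ✗; indicator I1 active ✗
(C) process P2 — parameter Y depressed ✓; signal on channel 1 ✓; rate R decreasing ✗; flag F1 raised ✗; flag F2 raised ✓; indicator I1 active ✗
(D) mechanism M1 — does not account for signal on channel 1, rate R decreasing, flag F1 raised, flag F2 raised
(E) process P3 — parameter Y depressed ✓; signal on channel 1 ✓; rate R decreasing ✗; flag F1 raised ✓; flag F2 raised ✓; indicator I1 active ✓
(F) process P1 — parameter Y depressed ✓; signal on channel 1 ✓; rate R decreasing ✗; flag F1 raised ✓; flag F2 raised ✓; indicator I1 active ✓
None of the listed candidates fits everything.

none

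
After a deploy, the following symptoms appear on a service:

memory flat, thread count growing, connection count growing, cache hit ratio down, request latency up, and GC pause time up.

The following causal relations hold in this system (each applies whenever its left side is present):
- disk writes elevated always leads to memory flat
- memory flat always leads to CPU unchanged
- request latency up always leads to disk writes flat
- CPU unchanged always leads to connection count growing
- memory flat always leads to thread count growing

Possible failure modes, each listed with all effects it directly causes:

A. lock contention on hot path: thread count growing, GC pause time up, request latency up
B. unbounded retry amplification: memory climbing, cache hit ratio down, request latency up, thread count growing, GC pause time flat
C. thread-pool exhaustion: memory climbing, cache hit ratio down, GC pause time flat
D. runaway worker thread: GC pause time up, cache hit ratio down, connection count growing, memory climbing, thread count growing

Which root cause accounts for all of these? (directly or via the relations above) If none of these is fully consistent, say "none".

Testing each hypothesis:
(A) lock contention on hot path — does not account for memory flat, connection count growing, cache hit ratio down
(B) unbounded retry amplification — memory flat NO; thread count growing yes; connection count growing NO; cache hit ratio down yes; request latency up yes; GC pause time up NO
(C) thread-pool exhaustion — fails on memory flat, thread count growing, connection count growing, request latency up, GC pause time up (predicts memory climbing, not memory flat; predicts GC pause time flat, not GC pause time up)
(D) runaway worker thread — memory flat NO; thread count growing yes; connection count growing yes; cache hit ratio down yes; request latency up NO; GC pause time up yes
Every candidate fails on at least one observation.

none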